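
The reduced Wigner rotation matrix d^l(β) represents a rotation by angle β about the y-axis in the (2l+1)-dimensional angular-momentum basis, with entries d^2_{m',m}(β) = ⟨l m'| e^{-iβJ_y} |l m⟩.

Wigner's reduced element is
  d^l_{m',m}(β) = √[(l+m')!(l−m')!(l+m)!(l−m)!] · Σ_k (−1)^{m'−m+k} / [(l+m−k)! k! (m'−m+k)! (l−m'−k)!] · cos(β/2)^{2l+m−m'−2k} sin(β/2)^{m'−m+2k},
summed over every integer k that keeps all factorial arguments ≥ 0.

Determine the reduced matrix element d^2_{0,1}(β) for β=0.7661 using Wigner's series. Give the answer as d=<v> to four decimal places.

d^2_{0,1}(β=0.7661) via Wigner's sum:
With c≡cos(β/2)=0.927529 and s≡sin(β/2)=0.373751, N=[2·2·6·1]^{1/2}=4.898979
k∈{1,2} keeps every argument non-negative
  k=1: (−1)^0·4.8990/(2)·0.9275^3·0.3738^1 = +0.730534
  k=2: (−1)^1·4.8990/(2)·0.9275^1·0.3738^3 = -0.118618
d^2_{0,1}(0.7661) = +0.730534 -0.118618 = +0.611916

d=0.6119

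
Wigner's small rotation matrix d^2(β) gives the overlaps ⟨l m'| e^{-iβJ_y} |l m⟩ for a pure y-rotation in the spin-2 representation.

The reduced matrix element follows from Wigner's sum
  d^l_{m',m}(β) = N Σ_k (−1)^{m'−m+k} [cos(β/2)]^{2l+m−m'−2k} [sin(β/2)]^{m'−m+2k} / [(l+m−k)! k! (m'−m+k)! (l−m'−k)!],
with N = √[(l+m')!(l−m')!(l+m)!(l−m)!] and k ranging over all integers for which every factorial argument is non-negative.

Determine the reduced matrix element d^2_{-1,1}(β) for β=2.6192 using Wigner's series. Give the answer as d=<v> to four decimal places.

d^2_{-1,1}(β=2.6192) via Wigner's sum:
Half-angle: c=0.258236, s=0.966082. N=√(1·6·6·1)=6.000000
Admissible k: 2..3 (factorial args all ≥0)
  k=2: (−1)^0·6.0000/(2)·0.2582^2·0.9661^2 = +0.186717
  k=3: (−1)^1·6.0000/(6)·0.2582^0·0.9661^4 = -0.871075
d^2_{-1,1}(2.6192) = +0.186717 -0.871075 = -0.684358

d=-0.6844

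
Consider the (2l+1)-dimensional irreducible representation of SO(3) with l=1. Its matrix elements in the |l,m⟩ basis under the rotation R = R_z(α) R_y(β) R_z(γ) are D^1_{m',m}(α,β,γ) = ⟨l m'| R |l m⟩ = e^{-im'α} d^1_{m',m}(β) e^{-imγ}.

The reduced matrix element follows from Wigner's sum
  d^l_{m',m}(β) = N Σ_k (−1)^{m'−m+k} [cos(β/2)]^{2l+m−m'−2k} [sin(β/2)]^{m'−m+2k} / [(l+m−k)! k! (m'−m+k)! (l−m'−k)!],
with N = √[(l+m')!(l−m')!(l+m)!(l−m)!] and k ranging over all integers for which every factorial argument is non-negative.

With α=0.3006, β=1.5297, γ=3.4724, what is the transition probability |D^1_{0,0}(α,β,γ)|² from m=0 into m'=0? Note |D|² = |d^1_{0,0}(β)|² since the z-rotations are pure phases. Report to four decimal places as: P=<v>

P=0.0017

Split into d^1_{0,0}(β=1.5297) × two z-phases.
With c≡cos(β/2)=0.721486 and s≡sin(β/2)=0.692429, N=[1·1·1·1]^{1/2}=1.000000
k∈{0,1} keeps every argument non-negative
  k=0: (−1)^0·1.0000/(1)·0.7215^2·0.6924^0 = +0.520542
  k=1: (−1)^1·1.0000/(1)·0.7215^0·0.6924^2 = -0.479458
d^1_{0,0}(1.5297) = +0.520542 -0.479458 = +0.041085
|D^1_{0,0}|² = |d^1_{0,0}(β)|² = (+0.041085)² = 0.001688 (the z-rotation phases have unit modulus)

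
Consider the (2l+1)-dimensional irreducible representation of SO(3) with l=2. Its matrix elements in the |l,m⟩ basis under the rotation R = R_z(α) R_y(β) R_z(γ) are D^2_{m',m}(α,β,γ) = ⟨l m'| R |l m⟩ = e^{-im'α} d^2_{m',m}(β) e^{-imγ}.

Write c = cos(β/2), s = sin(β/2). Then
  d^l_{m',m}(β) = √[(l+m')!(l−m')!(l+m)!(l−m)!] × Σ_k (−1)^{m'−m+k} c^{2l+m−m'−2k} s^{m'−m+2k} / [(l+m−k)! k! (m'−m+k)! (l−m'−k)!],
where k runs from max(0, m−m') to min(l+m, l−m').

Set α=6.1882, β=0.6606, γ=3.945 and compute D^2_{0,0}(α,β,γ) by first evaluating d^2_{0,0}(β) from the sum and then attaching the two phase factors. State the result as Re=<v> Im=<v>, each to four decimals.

Re=0.4353 Im=0.0000

D^2_{0,0}(6.1882,0.6606,3.945) = e^{-i·0·6.1882}·d^2_{0,0}(0.6606)·e^{-i·0·3.945}. Compute d first:
Half-angle: c=0.945945, s=0.324327. N=√(2·2·2·2)=4.000000
k: max(0,(0)−(0))=0 … min(2+(0),2−(0))=2
  k=0: (−1)^0·4.0000/(4)·0.9459^4·0.3243^0 = +0.800689
  k=1: (−1)^1·4.0000/(1)·0.9459^2·0.3243^2 = -0.376494
  k=2: (−1)^2·4.0000/(4)·0.9459^0·0.3243^4 = +0.011064
d^2_{0,0}(0.6606) = +0.800689 -0.376494 +0.011064 = +0.435260
Attach z-rotation phases: D = e^{-i(0)(6.1882)}·(+0.435260)·e^{-i(0)(3.945)} = +0.435260+0.000000i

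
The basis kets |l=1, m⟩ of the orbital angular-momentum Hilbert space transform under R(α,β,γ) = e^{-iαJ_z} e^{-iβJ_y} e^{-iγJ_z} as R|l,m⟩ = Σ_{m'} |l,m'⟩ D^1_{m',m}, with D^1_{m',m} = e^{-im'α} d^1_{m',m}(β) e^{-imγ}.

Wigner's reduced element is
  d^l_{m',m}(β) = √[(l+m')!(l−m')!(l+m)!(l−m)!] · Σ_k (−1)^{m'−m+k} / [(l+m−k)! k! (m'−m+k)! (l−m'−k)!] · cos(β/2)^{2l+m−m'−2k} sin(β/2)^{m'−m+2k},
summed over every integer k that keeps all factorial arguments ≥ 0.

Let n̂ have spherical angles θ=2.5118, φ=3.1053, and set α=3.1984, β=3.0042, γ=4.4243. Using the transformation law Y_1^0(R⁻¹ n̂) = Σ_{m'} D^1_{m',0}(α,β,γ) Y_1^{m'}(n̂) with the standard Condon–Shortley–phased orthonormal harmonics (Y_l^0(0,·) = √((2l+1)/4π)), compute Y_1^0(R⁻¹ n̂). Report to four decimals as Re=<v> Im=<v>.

Need the full column D^1_{m',0} for m'=−1..1 at α=3.1984, β=3.0042, γ=4.4243.
cos(β/2)=0.068642, sin(β/2)=0.997641
d^1_{-1,0}: single k=1 term ⇒ +0.096846;  D = -0.096690-0.005499i
d^1_{0,0}: k∈[0..1] ⇒ +0.004712 -0.995288 = -0.990576;  D = -0.990576+0.000000i
d^1_{1,0}: single k=0 term ⇒ -0.096846;  D = +0.096690-0.005499i
Y_1^{m'}(θ=2.5118,φ=3.1053) and Σ D·Y over m':
  (-0.0967-0.0055i)·(-0.2034-0.0074i)  (-0.9906+0.0000i)·(-0.3949+0.0000i)  (+0.0967-0.0055i)·(+0.2034-0.0074i)
Y_1^0(R⁻¹ n̂) = +0.430386+0.000000i

Re=0.4304 Im=0.0000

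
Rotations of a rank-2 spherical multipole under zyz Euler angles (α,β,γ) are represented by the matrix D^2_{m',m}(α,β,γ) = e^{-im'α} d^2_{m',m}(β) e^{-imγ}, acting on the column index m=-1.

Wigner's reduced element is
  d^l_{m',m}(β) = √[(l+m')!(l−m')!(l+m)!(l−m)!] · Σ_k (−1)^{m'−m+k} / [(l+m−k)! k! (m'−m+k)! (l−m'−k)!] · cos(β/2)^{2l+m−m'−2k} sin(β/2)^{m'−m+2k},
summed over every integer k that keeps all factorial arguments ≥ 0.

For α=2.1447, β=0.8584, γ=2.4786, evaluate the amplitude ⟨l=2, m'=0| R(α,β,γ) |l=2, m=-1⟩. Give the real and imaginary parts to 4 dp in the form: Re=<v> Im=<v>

First d^2_{0,-1}(β=0.8584), then the phase factors e^{-i(0)α} and e^{-i(-1)γ}:
c=cos(0.8584/2)=0.909299, s=sin(0.8584/2)=0.416143; N=√[2·2·1·6]=4.898979
The bounds max(0,m−m')=0 and min(l+m,l−m')=1 give 2 terms
  k=0: (−1)^1·4.8990/(2)·0.9093^3·0.4161^1 = -0.766371
  k=1: (−1)^2·4.8990/(2)·0.9093^1·0.4161^3 = +0.160514
d^2_{0,-1}(0.8584) = -0.766371 +0.160514 = -0.605857
Phases: e^{-i·(0)·2.1447}=+1.000000+0.000000i, e^{-i·(-1)·2.4786}=-0.788154+0.615478i ⇒ D=+0.477509-0.372892i

Re=0.4775 Im=-0.3729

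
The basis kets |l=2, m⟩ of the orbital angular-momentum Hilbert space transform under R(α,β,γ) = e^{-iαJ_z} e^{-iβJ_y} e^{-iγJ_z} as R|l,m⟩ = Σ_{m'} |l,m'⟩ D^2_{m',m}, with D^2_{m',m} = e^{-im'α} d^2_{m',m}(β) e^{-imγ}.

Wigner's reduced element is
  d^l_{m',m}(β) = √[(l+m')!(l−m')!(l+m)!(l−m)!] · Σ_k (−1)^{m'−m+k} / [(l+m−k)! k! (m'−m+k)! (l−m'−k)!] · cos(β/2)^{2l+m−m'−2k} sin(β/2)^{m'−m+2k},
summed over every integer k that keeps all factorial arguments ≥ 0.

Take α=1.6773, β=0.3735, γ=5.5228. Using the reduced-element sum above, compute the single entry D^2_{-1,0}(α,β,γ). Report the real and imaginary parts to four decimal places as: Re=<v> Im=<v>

D^2_{-1,0}(1.6773,0.3735,5.5228) = e^{-i·-1·1.6773}·d^2_{-1,0}(0.3735)·e^{-i·0·5.5228}. Compute d first:
c=cos(0.3735/2)=0.982613, s=sin(0.3735/2)=0.185666; N=√[1·6·2·2]=4.898979
The bounds max(0,m−m')=1 and min(l+m,l−m')=2 give 2 terms
  k=1: (−1)^0·4.8990/(2)·0.9826^3·0.1857^1 = +0.431476
  k=2: (−1)^1·4.8990/(2)·0.9826^1·0.1857^3 = -0.015405
d^2_{-1,0}(0.3735) = +0.431476 -0.015405 = +0.416071
Attach z-rotation phases: D = e^{-i(-1)(1.6773)}·(+0.416071)·e^{-i(0)(5.5228)} = -0.044229+0.413713i

Re=-0.0442 Im=0.4137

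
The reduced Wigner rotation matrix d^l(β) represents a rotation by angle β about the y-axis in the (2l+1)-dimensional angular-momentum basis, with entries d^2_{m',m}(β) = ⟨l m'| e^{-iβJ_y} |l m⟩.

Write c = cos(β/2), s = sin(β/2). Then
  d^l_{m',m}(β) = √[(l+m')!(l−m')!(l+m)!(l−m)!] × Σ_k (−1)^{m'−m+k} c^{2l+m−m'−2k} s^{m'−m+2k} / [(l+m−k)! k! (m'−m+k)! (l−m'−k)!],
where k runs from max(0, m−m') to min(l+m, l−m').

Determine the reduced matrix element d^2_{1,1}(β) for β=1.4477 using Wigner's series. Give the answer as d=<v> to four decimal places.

d^2_{1,1}(β=1.4477) via Wigner's sum:
With c≡cos(β/2)=0.749262 and s≡sin(β/2)=0.662274, N=[6·1·6·1]^{1/2}=6.000000
k∈{0,1} keeps every argument non-negative
  k=0: (−1)^0·6.0000/(6)·0.7493^4·0.6623^0 = +0.315162
  k=1: (−1)^1·6.0000/(2)·0.7493^2·0.6623^2 = -0.738693
d^2_{1,1}(1.4477) = +0.315162 -0.738693 = -0.423531

d=-0.4235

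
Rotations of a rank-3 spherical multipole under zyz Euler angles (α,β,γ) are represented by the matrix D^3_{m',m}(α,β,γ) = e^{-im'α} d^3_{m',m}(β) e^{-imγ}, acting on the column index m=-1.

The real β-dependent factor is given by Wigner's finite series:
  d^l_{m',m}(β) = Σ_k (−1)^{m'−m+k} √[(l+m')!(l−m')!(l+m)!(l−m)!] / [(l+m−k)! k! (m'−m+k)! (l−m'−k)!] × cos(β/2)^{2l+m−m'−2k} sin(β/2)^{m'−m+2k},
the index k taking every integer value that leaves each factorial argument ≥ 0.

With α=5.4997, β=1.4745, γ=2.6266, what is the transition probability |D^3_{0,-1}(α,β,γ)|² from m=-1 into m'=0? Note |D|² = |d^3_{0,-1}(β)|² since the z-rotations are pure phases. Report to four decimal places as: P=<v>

P=0.1690

Split into d^3_{0,-1}(β=1.4745) × two z-phases.
c=cos(1.4745/2)=0.740320, s=sin(1.4745/2)=0.672255; N=√[6·6·2·24]=41.569219
k∈{0,1,2} keeps every argument non-negative
  k=0: (−1)^1·41.5692/(12)·0.7403^5·0.6723^1 = -0.517871
  k=1: (−1)^2·41.5692/(4)·0.7403^3·0.6723^3 = +1.281067
  k=2: (−1)^3·41.5692/(12)·0.7403^1·0.6723^5 = -0.352110
d^3_{0,-1}(1.4745) = -0.517871 +1.281067 -0.352110 = +0.411085
|D^3_{0,-1}|² = |d^3_{0,-1}(β)|² = (+0.411085)² = 0.168991 (the z-rotation phases have unit modulus)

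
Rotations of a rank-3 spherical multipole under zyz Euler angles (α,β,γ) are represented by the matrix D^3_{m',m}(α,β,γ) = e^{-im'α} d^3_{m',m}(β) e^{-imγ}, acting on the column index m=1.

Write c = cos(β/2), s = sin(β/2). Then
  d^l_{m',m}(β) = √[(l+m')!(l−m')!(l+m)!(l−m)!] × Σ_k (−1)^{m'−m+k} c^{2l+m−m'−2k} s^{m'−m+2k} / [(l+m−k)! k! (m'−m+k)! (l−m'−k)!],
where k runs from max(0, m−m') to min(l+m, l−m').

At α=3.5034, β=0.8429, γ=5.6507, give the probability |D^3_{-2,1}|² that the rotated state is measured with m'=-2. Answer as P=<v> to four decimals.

Split into d^3_{-2,1}(β=0.8429) × two z-phases.
With c≡cos(β/2)=0.912497 and s≡sin(β/2)=0.409084, N=[1·120·24·2]^{1/2}=75.894664
k∈{3,4} keeps every argument non-negative
  k=3: (−1)^0·75.8947/(12)·0.9125^3·0.4091^3 = +0.328974
  k=4: (−1)^1·75.8947/(24)·0.9125^1·0.4091^5 = -0.033059
d^3_{-2,1}(0.8429) = +0.328974 -0.033059 = +0.295915
|D^3_{-2,1}|² = |d^3_{-2,1}(β)|² = (+0.295915)² = 0.087565 (the z-rotation phases have unit modulus)

P=0.0876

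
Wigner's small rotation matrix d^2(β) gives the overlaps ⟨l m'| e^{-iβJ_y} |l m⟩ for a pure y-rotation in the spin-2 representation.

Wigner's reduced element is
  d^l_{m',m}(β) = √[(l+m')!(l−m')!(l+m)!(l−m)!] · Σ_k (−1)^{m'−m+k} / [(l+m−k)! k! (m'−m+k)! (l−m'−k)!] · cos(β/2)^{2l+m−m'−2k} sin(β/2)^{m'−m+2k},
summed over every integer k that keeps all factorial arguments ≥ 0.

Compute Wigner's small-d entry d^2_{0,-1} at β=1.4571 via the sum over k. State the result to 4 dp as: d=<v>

d^2_{0,-1}(β=1.4571) via Wigner's sum:
Half-angle: c=0.746141, s=0.665788. N=√(2·2·1·6)=4.898979
k: max(0,(-1)−(0))=0 … min(2+(-1),2−(0))=1
  k=0: (−1)^1·4.8990/(2)·0.7461^3·0.6658^1 = -0.677445
  k=1: (−1)^2·4.8990/(2)·0.7461^1·0.6658^3 = +0.539393
d^2_{0,-1}(1.4571) = -0.677445 +0.539393 = -0.138052

d=-0.1381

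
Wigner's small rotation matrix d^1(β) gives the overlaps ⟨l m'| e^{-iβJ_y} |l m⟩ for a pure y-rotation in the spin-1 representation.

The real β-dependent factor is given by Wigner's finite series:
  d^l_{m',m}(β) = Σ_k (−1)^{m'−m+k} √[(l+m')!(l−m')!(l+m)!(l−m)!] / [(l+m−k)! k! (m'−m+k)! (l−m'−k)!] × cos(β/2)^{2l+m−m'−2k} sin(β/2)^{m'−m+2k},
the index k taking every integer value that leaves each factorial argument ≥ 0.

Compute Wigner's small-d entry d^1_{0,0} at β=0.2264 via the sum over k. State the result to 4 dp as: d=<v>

d=0.9745

d^1_{0,0}(β=0.2264) via Wigner's sum:
c=cos(0.2264/2)=0.993600, s=sin(0.2264/2)=0.112958; N=√[1·1·1·1]=1.000000
k∈{0,1} keeps every argument non-negative
  k=0: (−1)^0·1.0000/(1)·0.9936^2·0.1130^0 = +0.987240
  k=1: (−1)^1·1.0000/(1)·0.9936^0·0.1130^2 = -0.012760
d^1_{0,0}(0.2264) = +0.987240 -0.012760 = +0.974481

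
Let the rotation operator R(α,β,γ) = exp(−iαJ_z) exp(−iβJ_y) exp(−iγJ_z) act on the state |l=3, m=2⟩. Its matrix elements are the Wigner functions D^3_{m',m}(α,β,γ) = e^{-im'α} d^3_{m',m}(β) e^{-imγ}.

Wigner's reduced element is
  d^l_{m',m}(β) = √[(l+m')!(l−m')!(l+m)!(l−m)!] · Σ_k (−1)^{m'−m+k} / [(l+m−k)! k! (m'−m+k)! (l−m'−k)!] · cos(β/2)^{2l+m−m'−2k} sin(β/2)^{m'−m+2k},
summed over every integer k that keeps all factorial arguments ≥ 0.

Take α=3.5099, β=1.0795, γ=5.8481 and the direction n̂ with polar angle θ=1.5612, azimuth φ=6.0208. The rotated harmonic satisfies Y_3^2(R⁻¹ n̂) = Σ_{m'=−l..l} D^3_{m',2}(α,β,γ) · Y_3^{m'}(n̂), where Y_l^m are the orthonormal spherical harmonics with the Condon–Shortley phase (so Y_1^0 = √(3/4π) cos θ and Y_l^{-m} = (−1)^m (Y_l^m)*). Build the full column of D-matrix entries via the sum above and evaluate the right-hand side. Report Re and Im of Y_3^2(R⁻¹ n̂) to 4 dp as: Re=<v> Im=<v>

Re=-0.1625 Im=0.3225

Need the full column D^3_{m',2} for m'=−3..3 at α=3.5099, β=1.0795, γ=5.8481.
cos(β/2)=0.857837, sin(β/2)=0.513922
d^3_{-3,2}: single k=5 term ⇒ +0.075329;  D = +0.029632-0.069256i
d^3_{-2,2}: k∈[4..5] ⇒ +0.256665 -0.018424 = +0.238241;  D = -0.008572+0.238087i
d^3_{-1,2}: k∈[3..4] ⇒ +0.541920 -0.097250 = +0.444670;  D = -0.145067-0.420341i
d^3_{0,2}: k∈[2..3] ⇒ +0.783382 -0.281163 = +0.502220;  D = +0.323779+0.383916i
d^3_{1,2}: k∈[1..2] ⇒ +0.754955 -0.541920 = +0.213035;  D = -0.186765-0.102483i
d^3_{2,2}: k∈[0..1] ⇒ +0.398501 -0.715127 = -0.316626;  D = -0.313806-0.042162i
d^3_{3,2}: single k=0 term ⇒ -0.584786;  D = +0.568746-0.136022i
Y_3^{m'}(θ=1.5612,φ=6.0208) and Σ D·Y over m':
  (+0.0296-0.0693i)·(+0.2945+0.2955i)  (-0.0086+0.2381i)·(+0.0085+0.0049i)  (-0.1451-0.4203i)·(-0.3120-0.0838i)  (+0.3238+0.3839i)·(-0.0107+0.0000i)  (-0.1868-0.1025i)·(+0.3120-0.0838i)  (-0.3138-0.0422i)·(+0.0085-0.0049i)  (+0.5687-0.1360i)·(-0.2945+0.2955i)
Y_3^2(R⁻¹ n̂) = -0.162493+0.322481i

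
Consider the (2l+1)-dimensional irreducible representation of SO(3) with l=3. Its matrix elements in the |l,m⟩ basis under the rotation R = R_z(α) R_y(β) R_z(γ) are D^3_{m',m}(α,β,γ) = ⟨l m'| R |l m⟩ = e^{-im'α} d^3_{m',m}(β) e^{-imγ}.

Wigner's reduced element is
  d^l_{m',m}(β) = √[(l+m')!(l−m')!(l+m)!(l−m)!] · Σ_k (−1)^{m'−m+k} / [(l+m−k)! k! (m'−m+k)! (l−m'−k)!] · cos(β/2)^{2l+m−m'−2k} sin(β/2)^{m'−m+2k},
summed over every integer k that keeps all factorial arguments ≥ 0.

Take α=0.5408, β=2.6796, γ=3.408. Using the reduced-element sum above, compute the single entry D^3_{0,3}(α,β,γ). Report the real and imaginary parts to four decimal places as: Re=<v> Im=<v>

Re=-0.0345 Im=0.0355

First d^3_{0,3}(β=2.6796), then the phase factors e^{-i(0)α} and e^{-i(3)γ}:
Half-angle: c=0.228948, s=0.973439. N=√(6·6·720·1)=160.996894
k∈{3} keeps every argument non-negative
  k=3: (−1)^0·160.9969/(36)·0.2289^3·0.9734^3 = +0.049505
d^3_{0,3}(2.6796) = +0.049505
Attach z-rotation phases: D = e^{-i(0)(0.5408)}·(+0.049505)·e^{-i(3)(3.408)} = -0.034518+0.035486i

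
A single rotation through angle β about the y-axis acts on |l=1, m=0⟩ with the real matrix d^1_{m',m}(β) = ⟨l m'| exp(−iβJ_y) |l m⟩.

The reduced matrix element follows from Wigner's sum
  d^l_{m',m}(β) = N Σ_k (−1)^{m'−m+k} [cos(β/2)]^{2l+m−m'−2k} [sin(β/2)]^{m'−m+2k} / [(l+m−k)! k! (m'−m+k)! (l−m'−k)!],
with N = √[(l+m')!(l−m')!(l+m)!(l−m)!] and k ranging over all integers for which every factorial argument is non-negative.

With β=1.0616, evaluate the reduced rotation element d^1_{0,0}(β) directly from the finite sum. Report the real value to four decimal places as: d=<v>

d^1_{0,0}(β=1.0616) via Wigner's sum:
With c≡cos(β/2)=0.862402 and s≡sin(β/2)=0.506223, N=[1·1·1·1]^{1/2}=1.000000
Admissible k: 0..1 (factorial args all ≥0)
  k=0: (−1)^0·1.0000/(1)·0.8624^2·0.5062^0 = +0.743738
  k=1: (−1)^1·1.0000/(1)·0.8624^0·0.5062^2 = -0.256262
d^1_{0,0}(1.0616) = +0.743738 -0.256262 = +0.487476

d=0.4875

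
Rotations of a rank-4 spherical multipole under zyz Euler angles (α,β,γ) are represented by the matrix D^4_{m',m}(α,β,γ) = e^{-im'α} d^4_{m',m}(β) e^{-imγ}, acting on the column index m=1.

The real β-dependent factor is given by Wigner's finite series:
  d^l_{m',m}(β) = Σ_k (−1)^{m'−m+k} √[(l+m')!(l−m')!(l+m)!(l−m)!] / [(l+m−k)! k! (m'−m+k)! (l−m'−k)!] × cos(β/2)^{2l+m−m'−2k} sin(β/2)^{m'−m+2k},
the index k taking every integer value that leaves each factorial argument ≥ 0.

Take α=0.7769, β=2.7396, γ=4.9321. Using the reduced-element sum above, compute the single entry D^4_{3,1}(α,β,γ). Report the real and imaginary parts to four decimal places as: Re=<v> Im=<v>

First d^4_{3,1}(β=2.7396), then the phase factors e^{-i(3)α} and e^{-i(1)γ}:
c=cos(2.7396/2)=0.199646, s=sin(2.7396/2)=0.979868; N=√[5040·1·120·6]=1904.940944
k: max(0,(1)−(3))=0 … min(4+(1),4−(3))=1
  k=0: (−1)^2·1904.9409/(240)·0.1996^6·0.9799^2 = +0.000483
  k=1: (−1)^3·1904.9409/(144)·0.1996^4·0.9799^4 = -0.019374
d^4_{3,1}(2.7396) = +0.000483 -0.019374 = -0.018892
Phases: e^{-i·(3)·0.7769}=-0.688852-0.724902i, e^{-i·(1)·4.9321}=+0.217948+0.975960i ⇒ D=-0.010529+0.015686i

Re=-0.0105 Im=0.0157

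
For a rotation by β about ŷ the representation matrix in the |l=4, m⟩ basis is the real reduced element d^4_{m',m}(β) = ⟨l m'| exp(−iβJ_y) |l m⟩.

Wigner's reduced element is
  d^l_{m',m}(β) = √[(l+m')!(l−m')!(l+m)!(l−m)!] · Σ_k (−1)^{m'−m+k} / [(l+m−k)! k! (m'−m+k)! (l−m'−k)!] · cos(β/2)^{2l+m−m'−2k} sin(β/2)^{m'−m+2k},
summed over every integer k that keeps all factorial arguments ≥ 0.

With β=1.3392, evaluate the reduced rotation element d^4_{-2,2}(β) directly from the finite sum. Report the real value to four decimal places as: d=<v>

d^4_{-2,2}(β=1.3392) via Wigner's sum:
c=cos(1.3392/2)=0.784070, s=sin(1.3392/2)=0.620672; N=√[2·720·720·2]=1440.000000
k: max(0,(2)−(-2))=4 … min(4+(2),4−(-2))=6
  k=4: (−1)^0·1440.0000/(96)·0.7841^4·0.6207^4 = +0.841318
  k=5: (−1)^1·1440.0000/(120)·0.7841^2·0.6207^6 = -0.421760
  k=6: (−1)^2·1440.0000/(1440)·0.7841^0·0.6207^8 = +0.022024
d^4_{-2,2}(1.3392) = +0.841318 -0.421760 +0.022024 = +0.441582

d=0.4416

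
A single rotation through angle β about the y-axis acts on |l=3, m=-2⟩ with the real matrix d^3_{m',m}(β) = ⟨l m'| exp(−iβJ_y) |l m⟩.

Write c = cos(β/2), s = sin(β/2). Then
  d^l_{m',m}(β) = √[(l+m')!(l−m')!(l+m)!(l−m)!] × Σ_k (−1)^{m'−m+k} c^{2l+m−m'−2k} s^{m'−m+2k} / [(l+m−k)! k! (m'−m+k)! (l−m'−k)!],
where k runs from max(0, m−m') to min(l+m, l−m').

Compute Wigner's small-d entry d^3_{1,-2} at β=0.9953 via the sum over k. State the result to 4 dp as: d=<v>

d^3_{1,-2}(β=0.9953) via Wigner's sum:
Half-angle: c=0.878707, s=0.477362. N=√(24·2·1·120)=75.894664
Admissible k: 0..1 (factorial args all ≥0)
  k=0: (−1)^3·75.8947/(12)·0.8787^3·0.4774^3 = -0.466772
  k=1: (−1)^4·75.8947/(24)·0.8787^1·0.4774^5 = +0.068878
d^3_{1,-2}(0.9953) = -0.466772 +0.068878 = -0.397894

d=-0.3979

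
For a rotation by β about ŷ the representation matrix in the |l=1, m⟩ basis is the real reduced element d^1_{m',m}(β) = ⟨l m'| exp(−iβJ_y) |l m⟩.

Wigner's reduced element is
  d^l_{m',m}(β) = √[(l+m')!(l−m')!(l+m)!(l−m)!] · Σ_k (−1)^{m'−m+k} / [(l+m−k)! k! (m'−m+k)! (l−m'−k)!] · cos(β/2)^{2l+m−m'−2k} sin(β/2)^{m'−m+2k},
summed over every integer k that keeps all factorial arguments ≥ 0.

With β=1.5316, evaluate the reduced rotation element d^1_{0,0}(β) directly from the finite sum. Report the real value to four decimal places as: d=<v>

d^1_{0,0}(β=1.5316) via Wigner's sum:
With c≡cos(β/2)=0.720828 and s≡sin(β/2)=0.693114, N=[1·1·1·1]^{1/2}=1.000000
k: max(0,(0)−(0))=0 … min(1+(0),1−(0))=1
  k=0: (−1)^0·1.0000/(1)·0.7208^2·0.6931^0 = +0.519593
  k=1: (−1)^1·1.0000/(1)·0.7208^0·0.6931^2 = -0.480407
d^1_{0,0}(1.5316) = +0.519593 -0.480407 = +0.039186

d=0.0392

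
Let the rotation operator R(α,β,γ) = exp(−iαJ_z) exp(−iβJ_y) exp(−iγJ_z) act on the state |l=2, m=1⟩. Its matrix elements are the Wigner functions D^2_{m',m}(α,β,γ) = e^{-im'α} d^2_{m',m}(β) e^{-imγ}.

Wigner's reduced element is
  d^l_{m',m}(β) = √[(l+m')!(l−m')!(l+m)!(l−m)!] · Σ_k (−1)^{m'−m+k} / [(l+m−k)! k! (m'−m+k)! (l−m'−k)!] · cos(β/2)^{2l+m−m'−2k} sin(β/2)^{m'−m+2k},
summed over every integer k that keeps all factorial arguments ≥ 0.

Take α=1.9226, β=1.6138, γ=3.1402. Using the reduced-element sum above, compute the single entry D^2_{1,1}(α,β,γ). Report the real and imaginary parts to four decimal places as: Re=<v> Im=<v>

Re=-0.1784 Im=-0.4881

First d^2_{1,1}(β=1.6138), then the phase factors e^{-i(1)α} and e^{-i(1)γ}:
c=cos(1.6138/2)=0.691740, s=sin(1.6138/2)=0.722146; N=√[6·1·6·1]=6.000000
The bounds max(0,m−m')=0 and min(l+m,l−m')=1 give 2 terms
  k=0: (−1)^0·6.0000/(6)·0.6917^4·0.7221^0 = +0.228967
  k=1: (−1)^1·6.0000/(2)·0.6917^2·0.7221^2 = -0.748614
d^2_{1,1}(1.6138) = +0.228967 -0.748614 = -0.519647
Attach z-rotation phases: D = e^{-i(1)(1.9226)}·(-0.519647)·e^{-i(1)(3.1402)} = -0.178386-0.488069i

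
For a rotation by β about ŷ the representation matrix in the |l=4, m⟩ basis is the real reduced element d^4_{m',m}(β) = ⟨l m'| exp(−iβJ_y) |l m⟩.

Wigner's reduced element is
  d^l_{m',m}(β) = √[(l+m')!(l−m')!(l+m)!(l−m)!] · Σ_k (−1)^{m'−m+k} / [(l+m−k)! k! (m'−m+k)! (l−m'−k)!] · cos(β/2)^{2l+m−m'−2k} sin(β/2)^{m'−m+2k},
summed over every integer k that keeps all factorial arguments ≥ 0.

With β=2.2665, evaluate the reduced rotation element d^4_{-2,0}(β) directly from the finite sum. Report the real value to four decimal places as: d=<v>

d^4_{-2,0}(β=2.2665) via Wigner's sum:
Half-angle: c=0.423718, s=0.905794. N=√(2·720·24·24)=910.735966
k∈{2,3,4} keeps every argument non-negative
  k=2: (−1)^0·910.7360/(96)·0.4237^6·0.9058^2 = +0.045045
  k=3: (−1)^1·910.7360/(36)·0.4237^4·0.9058^4 = -0.548929
  k=4: (−1)^2·910.7360/(96)·0.4237^2·0.9058^6 = +0.940703
d^4_{-2,0}(2.2665) = +0.045045 -0.548929 +0.940703 = +0.436818

d=0.4368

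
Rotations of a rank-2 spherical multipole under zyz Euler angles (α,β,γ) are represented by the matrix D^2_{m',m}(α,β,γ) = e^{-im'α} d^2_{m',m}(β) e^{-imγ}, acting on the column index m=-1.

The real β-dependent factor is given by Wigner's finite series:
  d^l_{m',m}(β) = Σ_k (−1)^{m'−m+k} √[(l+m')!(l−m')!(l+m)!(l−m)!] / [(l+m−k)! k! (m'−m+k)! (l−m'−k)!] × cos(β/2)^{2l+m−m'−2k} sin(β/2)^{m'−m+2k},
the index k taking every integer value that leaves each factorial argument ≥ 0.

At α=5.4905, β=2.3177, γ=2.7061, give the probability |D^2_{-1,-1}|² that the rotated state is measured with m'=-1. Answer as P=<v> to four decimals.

First d^2_{-1,-1}(β=2.3177), then the phase factors e^{-i(-1)α} and e^{-i(-1)γ}:
With c≡cos(β/2)=0.400394 and s≡sin(β/2)=0.916343, N=[1·6·1·6]^{1/2}=6.000000
k: max(0,(-1)−(-1))=0 … min(2+(-1),2−(-1))=1
  k=0: (−1)^0·6.0000/(6)·0.4004^4·0.9163^0 = +0.025701
  k=1: (−1)^1·6.0000/(2)·0.4004^2·0.9163^2 = -0.403842
d^2_{-1,-1}(2.3177) = +0.025701 -0.403842 = -0.378141
|D^2_{-1,-1}|² = |d^2_{-1,-1}(β)|² = (-0.378141)² = 0.142991 (the z-rotation phases have unit modulus)

P=0.1430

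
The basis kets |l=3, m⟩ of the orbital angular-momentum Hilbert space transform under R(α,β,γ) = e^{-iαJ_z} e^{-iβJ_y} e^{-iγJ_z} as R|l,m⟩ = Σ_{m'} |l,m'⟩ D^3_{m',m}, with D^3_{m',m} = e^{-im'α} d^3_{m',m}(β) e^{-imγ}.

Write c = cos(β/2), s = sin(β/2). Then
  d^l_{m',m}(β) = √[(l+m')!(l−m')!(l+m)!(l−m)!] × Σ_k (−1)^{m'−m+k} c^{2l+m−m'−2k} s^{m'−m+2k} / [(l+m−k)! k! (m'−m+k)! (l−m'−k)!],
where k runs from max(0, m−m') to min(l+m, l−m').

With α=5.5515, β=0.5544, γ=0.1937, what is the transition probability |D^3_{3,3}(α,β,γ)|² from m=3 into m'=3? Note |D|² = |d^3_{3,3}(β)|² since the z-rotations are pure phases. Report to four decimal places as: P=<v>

First d^3_{3,3}(β=0.5544), then the phase factors e^{-i(3)α} and e^{-i(3)γ}:
c=cos(0.5544/2)=0.961825, s=sin(0.5544/2)=0.273664; N=√[720·1·720·1]=720.000000
k∈{0} keeps every argument non-negative
  k=0: (−1)^0·720.0000/(720)·0.9618^6·0.2737^0 = +0.791731
d^3_{3,3}(0.5544) = +0.791731
|D^3_{3,3}|² = |d^3_{3,3}(β)|² = (+0.791731)² = 0.626838 (the z-rotation phases have unit modulus)

P=0.6268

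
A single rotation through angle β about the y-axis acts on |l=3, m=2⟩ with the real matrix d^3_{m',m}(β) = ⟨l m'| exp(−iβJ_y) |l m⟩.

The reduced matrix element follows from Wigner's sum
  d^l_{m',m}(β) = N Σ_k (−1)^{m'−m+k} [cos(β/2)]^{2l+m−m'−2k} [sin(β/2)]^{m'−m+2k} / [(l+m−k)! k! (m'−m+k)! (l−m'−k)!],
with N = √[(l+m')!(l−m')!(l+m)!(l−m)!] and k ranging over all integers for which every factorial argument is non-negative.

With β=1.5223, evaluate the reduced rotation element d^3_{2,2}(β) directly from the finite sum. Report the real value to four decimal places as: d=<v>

d=-0.5097

d^3_{2,2}(β=1.5223) via Wigner's sum:
With c≡cos(β/2)=0.724043 and s≡sin(β/2)=0.689755, N=[120·1·120·1]^{1/2}=120.000000
k∈{0,1} keeps every argument non-negative
  k=0: (−1)^0·120.0000/(120)·0.7240^6·0.6898^0 = +0.144075
  k=1: (−1)^1·120.0000/(24)·0.7240^4·0.6898^2 = -0.653758
d^3_{2,2}(1.5223) = +0.144075 -0.653758 = -0.509684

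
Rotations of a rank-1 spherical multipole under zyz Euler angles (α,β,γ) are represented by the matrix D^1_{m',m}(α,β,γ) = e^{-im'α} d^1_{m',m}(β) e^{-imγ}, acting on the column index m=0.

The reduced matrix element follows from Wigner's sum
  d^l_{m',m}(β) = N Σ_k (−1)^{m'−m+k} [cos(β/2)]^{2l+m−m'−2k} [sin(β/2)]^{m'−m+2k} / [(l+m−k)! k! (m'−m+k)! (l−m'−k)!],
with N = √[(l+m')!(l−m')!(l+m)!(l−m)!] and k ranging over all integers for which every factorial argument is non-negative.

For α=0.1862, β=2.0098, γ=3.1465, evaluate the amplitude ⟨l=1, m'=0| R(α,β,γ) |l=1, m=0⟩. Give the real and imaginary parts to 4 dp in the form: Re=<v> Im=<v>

Re=-0.4250 Im=0.0000

Split into d^1_{0,0}(β=2.0098) × two z-phases.
c=cos(2.0098/2)=0.536173, s=sin(2.0098/2)=0.844108; N=√[1·1·1·1]=1.000000
k∈{0,1} keeps every argument non-negative
  k=0: (−1)^0·1.0000/(1)·0.5362^2·0.8441^0 = +0.287481
  k=1: (−1)^1·1.0000/(1)·0.5362^0·0.8441^2 = -0.712519
d^1_{0,0}(2.0098) = +0.287481 -0.712519 = -0.425038
Attach z-rotation phases: D = e^{-i(0)(0.1862)}·(-0.425038)·e^{-i(0)(3.1465)} = -0.425038+0.000000i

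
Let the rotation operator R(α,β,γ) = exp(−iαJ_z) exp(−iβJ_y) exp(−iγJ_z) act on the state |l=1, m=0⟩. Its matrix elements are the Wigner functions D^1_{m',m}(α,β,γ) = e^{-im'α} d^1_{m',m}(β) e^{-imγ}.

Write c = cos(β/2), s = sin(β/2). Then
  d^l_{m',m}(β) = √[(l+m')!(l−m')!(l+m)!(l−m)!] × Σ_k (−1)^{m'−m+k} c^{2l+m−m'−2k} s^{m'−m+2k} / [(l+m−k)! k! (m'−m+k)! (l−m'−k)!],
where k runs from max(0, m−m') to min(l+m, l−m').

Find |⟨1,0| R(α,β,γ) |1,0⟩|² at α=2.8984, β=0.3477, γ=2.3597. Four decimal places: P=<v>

Split into d^1_{0,0}(β=0.3477) × two z-phases.
c=cos(0.3477/2)=0.984926, s=sin(0.3477/2)=0.172976; N=√[1·1·1·1]=1.000000
Admissible k: 0..1 (factorial args all ≥0)
  k=0: (−1)^0·1.0000/(1)·0.9849^2·0.1730^0 = +0.970079
  k=1: (−1)^1·1.0000/(1)·0.9849^0·0.1730^2 = -0.029921
d^1_{0,0}(0.3477) = +0.970079 -0.029921 = +0.940159
|D^1_{0,0}|² = |d^1_{0,0}(β)|² = (+0.940159)² = 0.883899 (the z-rotation phases have unit modulus)

P=0.8839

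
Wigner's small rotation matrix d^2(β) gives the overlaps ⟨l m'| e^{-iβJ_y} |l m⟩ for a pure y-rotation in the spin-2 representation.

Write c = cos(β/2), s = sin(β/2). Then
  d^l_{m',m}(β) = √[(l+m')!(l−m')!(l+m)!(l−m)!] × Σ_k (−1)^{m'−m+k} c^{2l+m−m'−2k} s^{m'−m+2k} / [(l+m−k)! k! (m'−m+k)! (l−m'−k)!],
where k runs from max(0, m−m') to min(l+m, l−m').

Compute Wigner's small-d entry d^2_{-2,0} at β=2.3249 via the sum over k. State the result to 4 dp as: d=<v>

d^2_{-2,0}(β=2.3249) via Wigner's sum:
With c≡cos(β/2)=0.397092 and s≡sin(β/2)=0.917779, N=[1·24·2·2]^{1/2}=9.797959
k∈{2} keeps every argument non-negative
  k=2: (−1)^0·9.7980/(4)·0.3971^2·0.9178^2 = +0.325338
d^2_{-2,0}(2.3249) = +0.325338

d=0.3253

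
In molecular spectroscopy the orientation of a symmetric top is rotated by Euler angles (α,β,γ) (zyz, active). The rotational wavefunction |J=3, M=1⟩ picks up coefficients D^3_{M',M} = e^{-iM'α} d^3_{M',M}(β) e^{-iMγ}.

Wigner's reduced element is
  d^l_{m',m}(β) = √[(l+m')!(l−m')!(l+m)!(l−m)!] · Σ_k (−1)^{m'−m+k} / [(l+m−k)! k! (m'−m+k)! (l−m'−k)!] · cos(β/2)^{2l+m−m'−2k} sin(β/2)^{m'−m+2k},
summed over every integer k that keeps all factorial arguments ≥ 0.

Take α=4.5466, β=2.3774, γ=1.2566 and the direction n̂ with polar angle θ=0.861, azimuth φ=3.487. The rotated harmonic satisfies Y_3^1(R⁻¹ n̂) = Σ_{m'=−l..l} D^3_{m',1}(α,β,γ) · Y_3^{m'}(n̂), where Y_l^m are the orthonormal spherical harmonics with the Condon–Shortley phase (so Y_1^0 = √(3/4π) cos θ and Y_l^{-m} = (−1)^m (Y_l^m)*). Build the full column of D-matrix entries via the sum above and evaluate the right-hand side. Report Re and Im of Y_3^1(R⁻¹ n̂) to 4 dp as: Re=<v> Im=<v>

Need the full column D^3_{m',1} for m'=−3..3 at α=4.5466, β=2.3774, γ=1.2566.
cos(β/2)=0.372866, sin(β/2)=0.927885
d^3_{-3,1}: single k=4 term ⇒ +0.399143;  D = +0.392466-0.072703i
d^3_{-2,1}: k∈[3..4] ⇒ +0.261922 -0.811006 = -0.549084;  D = -0.009543-0.549001i
d^3_{-1,1}: k∈[2..4] ⇒ +0.099851 -0.824467 +0.638212 = -0.086404;  D = +0.085454+0.012776i
d^3_{0,1}: k∈[1..3] ⇒ +0.023166 -0.430382 +0.888413 = +0.481197;  D = +0.148715-0.457640i
d^3_{1,1}: k∈[0..2] ⇒ +0.002687 -0.133135 +0.618350 = +0.487903;  D = +0.432771+0.225297i
d^3_{2,1}: k∈[0..1] ⇒ -0.021148 +0.261922 = +0.240775;  D = -0.144902+0.192291i
d^3_{3,1}: single k=0 term ⇒ +0.064454;  D = -0.044368-0.046752i
Y_3^{m'}(θ=0.861,φ=3.487) and Σ D·Y over m':
  (+0.3925-0.0727i)·(-0.0928+0.1567i)  (-0.0095-0.5490i)·(+0.2953-0.2441i)  (+0.0855+0.0128i)·(-0.2591+0.0932i)  (+0.1487-0.4576i)·(-0.2132+0.0000i)  (+0.4328+0.2253i)·(+0.2591+0.0932i)  (-0.1449+0.1923i)·(+0.2953+0.2441i)  (-0.0444-0.0468i)·(+0.0928+0.1567i)
Y_3^1(R⁻¹ n̂) = -0.212296+0.119499i

Re=-0.2123 Im=0.1195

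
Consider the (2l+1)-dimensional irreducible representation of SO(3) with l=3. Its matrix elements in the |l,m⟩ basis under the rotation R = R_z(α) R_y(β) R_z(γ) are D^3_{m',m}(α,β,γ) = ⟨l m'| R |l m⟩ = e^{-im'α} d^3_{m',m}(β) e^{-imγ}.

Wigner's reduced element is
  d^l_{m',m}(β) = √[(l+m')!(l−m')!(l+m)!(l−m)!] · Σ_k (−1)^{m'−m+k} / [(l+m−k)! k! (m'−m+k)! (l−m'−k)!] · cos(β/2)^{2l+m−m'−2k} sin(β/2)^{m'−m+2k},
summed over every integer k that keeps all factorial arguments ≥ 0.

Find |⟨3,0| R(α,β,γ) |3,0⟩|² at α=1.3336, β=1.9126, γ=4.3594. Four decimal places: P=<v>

P=0.1670

First d^3_{0,0}(β=1.9126), then the phase factors e^{-i(0)α} and e^{-i(0)γ}:
With c≡cos(β/2)=0.576547 and s≡sin(β/2)=0.817064, N=[6·6·6·6]^{1/2}=36.000000
Admissible k: 0..3 (factorial args all ≥0)
  k=0: (−1)^0·36.0000/(36)·0.5765^6·0.8171^0 = +0.036729
  k=1: (−1)^1·36.0000/(4)·0.5765^4·0.8171^2 = -0.663886
  k=2: (−1)^2·36.0000/(4)·0.5765^2·0.8171^4 = +1.333326
  k=3: (−1)^3·36.0000/(36)·0.5765^0·0.8171^6 = -0.297534
d^3_{0,0}(1.9126) = +0.036729 -0.663886 +1.333326 -0.297534 = +0.408635
|D^3_{0,0}|² = |d^3_{0,0}(β)|² = (+0.408635)² = 0.166982 (the z-rotation phases have unit modulus)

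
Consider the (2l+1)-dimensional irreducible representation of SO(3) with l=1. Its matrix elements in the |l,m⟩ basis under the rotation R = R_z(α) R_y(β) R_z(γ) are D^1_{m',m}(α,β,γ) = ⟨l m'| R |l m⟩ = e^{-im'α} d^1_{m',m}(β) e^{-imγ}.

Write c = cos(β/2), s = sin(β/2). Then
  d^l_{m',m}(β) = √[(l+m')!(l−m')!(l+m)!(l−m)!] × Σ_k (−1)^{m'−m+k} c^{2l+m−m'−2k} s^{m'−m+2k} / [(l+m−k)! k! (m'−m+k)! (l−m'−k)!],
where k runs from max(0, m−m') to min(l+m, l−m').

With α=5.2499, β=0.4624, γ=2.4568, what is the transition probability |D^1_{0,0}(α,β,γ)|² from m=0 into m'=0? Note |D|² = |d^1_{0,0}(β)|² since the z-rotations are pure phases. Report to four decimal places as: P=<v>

D^1_{0,0}(5.2499,0.4624,2.4568) = e^{-i·0·5.2499}·d^1_{0,0}(0.4624)·e^{-i·0·2.4568}. Compute d first:
Half-angle: c=0.973392, s=0.229146. N=√(1·1·1·1)=1.000000
Admissible k: 0..1 (factorial args all ≥0)
  k=0: (−1)^0·1.0000/(1)·0.9734^2·0.2291^0 = +0.947492
  k=1: (−1)^1·1.0000/(1)·0.9734^0·0.2291^2 = -0.052508
d^1_{0,0}(0.4624) = +0.947492 -0.052508 = +0.894984
|D^1_{0,0}|² = |d^1_{0,0}(β)|² = (+0.894984)² = 0.800997 (the z-rotation phases have unit modulus)

P=0.8010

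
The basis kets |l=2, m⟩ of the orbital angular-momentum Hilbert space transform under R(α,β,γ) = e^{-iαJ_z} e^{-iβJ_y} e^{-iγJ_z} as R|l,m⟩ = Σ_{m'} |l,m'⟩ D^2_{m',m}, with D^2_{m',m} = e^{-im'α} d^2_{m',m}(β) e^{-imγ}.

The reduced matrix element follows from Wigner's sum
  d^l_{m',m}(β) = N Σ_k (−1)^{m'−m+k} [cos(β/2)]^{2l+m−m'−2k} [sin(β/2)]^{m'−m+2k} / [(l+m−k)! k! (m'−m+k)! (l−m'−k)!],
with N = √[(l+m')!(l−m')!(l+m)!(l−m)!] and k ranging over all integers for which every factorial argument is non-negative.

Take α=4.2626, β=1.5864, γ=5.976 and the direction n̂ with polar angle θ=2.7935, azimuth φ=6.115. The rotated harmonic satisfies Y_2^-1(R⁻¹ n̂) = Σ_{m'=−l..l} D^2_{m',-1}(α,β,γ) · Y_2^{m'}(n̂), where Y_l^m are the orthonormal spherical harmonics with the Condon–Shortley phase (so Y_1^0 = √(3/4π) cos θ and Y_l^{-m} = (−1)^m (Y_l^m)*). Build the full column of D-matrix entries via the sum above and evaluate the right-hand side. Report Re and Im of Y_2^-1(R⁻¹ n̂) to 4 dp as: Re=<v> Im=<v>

Need the full column D^2_{m',-1} for m'=−2..2 at α=4.2626, β=1.5864, γ=5.976.
cos(β/2)=0.701569, sin(β/2)=0.712602
d^2_{-2,-1}: single k=1 term ⇒ +0.492139;  D = -0.175224+0.459888i
d^2_{-1,-1}: k∈[0..1] ⇒ +0.242259 -0.749817 = -0.507558;  D = +0.348553+0.368953i
d^2_{0,-1}: k∈[0..1] ⇒ -0.602744 +0.621852 = +0.019107;  D = +0.018213-0.005778i
d^2_{1,-1}: k∈[0..1] ⇒ +0.749817 -0.257862 = +0.491955;  D = -0.069917+0.486961i
d^2_{2,-1}: single k=0 term ⇒ -0.507740;  D = +0.421224+0.283495i
Y_2^{m'}(θ=2.7935,φ=6.115) and Σ D·Y over m':
  (-0.1752+0.4599i)·(+0.0424+0.0148i)  (+0.3486+0.3690i)·(-0.2442-0.0415i)  (+0.0182-0.0058i)·(+0.5207+0.0000i)  (-0.0699+0.4870i)·(+0.2442-0.0415i)  (+0.4212+0.2835i)·(+0.0424-0.0148i)
Y_2^-1(R⁻¹ n̂) = -0.049404+0.036948i

Re=-0.0494 Im=0.0369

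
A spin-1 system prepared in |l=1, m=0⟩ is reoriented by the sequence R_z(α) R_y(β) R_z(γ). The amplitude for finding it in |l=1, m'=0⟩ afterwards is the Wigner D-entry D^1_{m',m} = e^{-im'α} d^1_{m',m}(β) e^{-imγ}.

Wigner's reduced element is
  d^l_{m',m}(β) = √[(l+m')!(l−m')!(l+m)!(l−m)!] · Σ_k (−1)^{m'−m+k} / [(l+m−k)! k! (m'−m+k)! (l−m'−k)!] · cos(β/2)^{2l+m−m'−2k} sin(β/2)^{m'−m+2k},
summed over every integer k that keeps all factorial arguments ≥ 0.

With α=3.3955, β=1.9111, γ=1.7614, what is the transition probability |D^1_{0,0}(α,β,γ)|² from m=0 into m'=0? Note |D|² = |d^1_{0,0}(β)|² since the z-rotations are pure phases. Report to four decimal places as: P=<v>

P=0.1114

Split into d^1_{0,0}(β=1.9111) × two z-phases.
With c≡cos(β/2)=0.577160 and s≡sin(β/2)=0.816631, N=[1·1·1·1]^{1/2}=1.000000
k∈{0,1} keeps every argument non-negative
  k=0: (−1)^0·1.0000/(1)·0.5772^2·0.8166^0 = +0.333113
  k=1: (−1)^1·1.0000/(1)·0.5772^0·0.8166^2 = -0.666887
d^1_{0,0}(1.9111) = +0.333113 -0.666887 = -0.333773
|D^1_{0,0}|² = |d^1_{0,0}(β)|² = (-0.333773)² = 0.111405 (the z-rotation phases have unit modulus)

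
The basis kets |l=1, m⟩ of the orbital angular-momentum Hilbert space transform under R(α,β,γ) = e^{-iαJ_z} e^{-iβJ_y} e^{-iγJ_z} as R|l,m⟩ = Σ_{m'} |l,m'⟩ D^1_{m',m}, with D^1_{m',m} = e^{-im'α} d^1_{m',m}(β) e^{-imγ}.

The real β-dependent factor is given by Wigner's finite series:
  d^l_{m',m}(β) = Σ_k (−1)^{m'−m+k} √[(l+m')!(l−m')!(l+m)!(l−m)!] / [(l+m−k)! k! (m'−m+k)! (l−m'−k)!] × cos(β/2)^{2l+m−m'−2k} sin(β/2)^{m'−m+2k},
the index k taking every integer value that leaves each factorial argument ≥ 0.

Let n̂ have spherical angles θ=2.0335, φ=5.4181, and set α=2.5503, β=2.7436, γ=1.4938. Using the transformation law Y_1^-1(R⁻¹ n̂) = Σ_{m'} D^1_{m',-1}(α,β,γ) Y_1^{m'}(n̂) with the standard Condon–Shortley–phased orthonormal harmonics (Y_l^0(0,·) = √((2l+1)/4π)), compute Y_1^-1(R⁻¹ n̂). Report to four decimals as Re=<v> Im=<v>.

Re=0.1090 Im=0.3267

Need the full column D^1_{m',-1} for m'=−1..1 at α=2.5503, β=2.7436, γ=1.4938.
cos(β/2)=0.197686, sin(β/2)=0.980265
d^1_{-1,-1}: single k=0 term ⇒ +0.039080;  D = -0.024215-0.030673i
d^1_{0,-1}: single k=0 term ⇒ -0.274052;  D = -0.021080-0.273240i
d^1_{1,-1}: single k=0 term ⇒ +0.960920;  D = +0.472698-0.836615i
Y_1^{m'}(θ=2.0335,φ=5.4181) and Σ D·Y over m':
  (-0.0242-0.0307i)·(+0.2005+0.2353i)  (-0.0211-0.2732i)·(-0.2181+0.0000i)  (+0.4727-0.8366i)·(-0.2005+0.2353i)
Y_1^-1(R⁻¹ n̂) = +0.109049+0.326735i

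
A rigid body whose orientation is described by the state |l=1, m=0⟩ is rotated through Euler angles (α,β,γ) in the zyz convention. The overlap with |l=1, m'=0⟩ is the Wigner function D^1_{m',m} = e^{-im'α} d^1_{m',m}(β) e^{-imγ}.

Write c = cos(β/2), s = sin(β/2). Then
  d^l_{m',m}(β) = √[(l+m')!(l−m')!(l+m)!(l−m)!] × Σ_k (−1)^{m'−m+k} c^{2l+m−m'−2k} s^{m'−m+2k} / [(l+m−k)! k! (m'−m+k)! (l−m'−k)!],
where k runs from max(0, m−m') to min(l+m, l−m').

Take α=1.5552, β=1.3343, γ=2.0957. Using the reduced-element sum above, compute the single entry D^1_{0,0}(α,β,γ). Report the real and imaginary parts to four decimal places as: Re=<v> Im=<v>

Re=0.2343 Im=0.0000

D^1_{0,0}(1.5552,1.3343,2.0957) = e^{-i·0·1.5552}·d^1_{0,0}(1.3343)·e^{-i·0·2.0957}. Compute d first:
With c≡cos(β/2)=0.785588 and s≡sin(β/2)=0.618750, N=[1·1·1·1]^{1/2}=1.000000
k: max(0,(0)−(0))=0 … min(1+(0),1−(0))=1
  k=0: (−1)^0·1.0000/(1)·0.7856^2·0.6187^0 = +0.617149
  k=1: (−1)^1·1.0000/(1)·0.7856^0·0.6187^2 = -0.382851
d^1_{0,0}(1.3343) = +0.617149 -0.382851 = +0.234298
D = (+1.000000+0.000000i)·(+0.234298)·(+1.000000+0.000000i) = +0.234298+0.000000i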